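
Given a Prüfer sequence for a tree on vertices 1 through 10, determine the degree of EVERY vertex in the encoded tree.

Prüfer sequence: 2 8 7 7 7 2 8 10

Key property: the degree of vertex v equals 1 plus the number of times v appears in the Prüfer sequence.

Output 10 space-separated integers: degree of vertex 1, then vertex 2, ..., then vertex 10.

Answer: 1 3 1 1 1 1 4 3 1 2

Derivation:
p_1 = 2: count[2] becomes 1
p_2 = 8: count[8] becomes 1
p_3 = 7: count[7] becomes 1
p_4 = 7: count[7] becomes 2
p_5 = 7: count[7] becomes 3
p_6 = 2: count[2] becomes 2
p_7 = 8: count[8] becomes 2
p_8 = 10: count[10] becomes 1
Degrees (1 + count): deg[1]=1+0=1, deg[2]=1+2=3, deg[3]=1+0=1, deg[4]=1+0=1, deg[5]=1+0=1, deg[6]=1+0=1, deg[7]=1+3=4, deg[8]=1+2=3, deg[9]=1+0=1, deg[10]=1+1=2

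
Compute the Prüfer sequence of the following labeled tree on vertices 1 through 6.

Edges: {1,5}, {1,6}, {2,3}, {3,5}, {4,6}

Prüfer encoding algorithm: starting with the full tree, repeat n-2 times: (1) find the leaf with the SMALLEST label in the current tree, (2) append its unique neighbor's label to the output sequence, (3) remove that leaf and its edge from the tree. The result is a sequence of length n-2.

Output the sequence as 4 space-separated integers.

Answer: 3 5 6 1

Derivation:
Step 1: leaves = {2,4}. Remove smallest leaf 2, emit neighbor 3.
Step 2: leaves = {3,4}. Remove smallest leaf 3, emit neighbor 5.
Step 3: leaves = {4,5}. Remove smallest leaf 4, emit neighbor 6.
Step 4: leaves = {5,6}. Remove smallest leaf 5, emit neighbor 1.
Done: 2 vertices remain (1, 6). Sequence = [3 5 6 1]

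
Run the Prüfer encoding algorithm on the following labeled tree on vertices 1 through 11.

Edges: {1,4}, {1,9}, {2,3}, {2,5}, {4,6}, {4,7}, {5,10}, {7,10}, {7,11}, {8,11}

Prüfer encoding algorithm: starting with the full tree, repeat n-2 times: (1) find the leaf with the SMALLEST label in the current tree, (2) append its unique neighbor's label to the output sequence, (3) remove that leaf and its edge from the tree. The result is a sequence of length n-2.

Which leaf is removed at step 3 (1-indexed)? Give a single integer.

Step 1: current leaves = {3,6,8,9}. Remove leaf 3 (neighbor: 2).
Step 2: current leaves = {2,6,8,9}. Remove leaf 2 (neighbor: 5).
Step 3: current leaves = {5,6,8,9}. Remove leaf 5 (neighbor: 10).

Answer: 5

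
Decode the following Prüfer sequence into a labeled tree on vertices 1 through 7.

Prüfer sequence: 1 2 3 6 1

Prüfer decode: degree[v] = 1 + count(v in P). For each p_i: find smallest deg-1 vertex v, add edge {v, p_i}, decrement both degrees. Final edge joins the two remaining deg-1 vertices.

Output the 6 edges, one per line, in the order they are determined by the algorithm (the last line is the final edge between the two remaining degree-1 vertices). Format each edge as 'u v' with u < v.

Answer: 1 4
2 5
2 3
3 6
1 6
1 7

Derivation:
Initial degrees: {1:3, 2:2, 3:2, 4:1, 5:1, 6:2, 7:1}
Step 1: smallest deg-1 vertex = 4, p_1 = 1. Add edge {1,4}. Now deg[4]=0, deg[1]=2.
Step 2: smallest deg-1 vertex = 5, p_2 = 2. Add edge {2,5}. Now deg[5]=0, deg[2]=1.
Step 3: smallest deg-1 vertex = 2, p_3 = 3. Add edge {2,3}. Now deg[2]=0, deg[3]=1.
Step 4: smallest deg-1 vertex = 3, p_4 = 6. Add edge {3,6}. Now deg[3]=0, deg[6]=1.
Step 5: smallest deg-1 vertex = 6, p_5 = 1. Add edge {1,6}. Now deg[6]=0, deg[1]=1.
Final: two remaining deg-1 vertices are 1, 7. Add edge {1,7}.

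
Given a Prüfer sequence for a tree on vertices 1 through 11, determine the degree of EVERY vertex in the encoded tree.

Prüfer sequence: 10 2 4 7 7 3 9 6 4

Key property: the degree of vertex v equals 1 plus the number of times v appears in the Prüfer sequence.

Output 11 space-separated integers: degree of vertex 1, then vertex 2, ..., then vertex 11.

p_1 = 10: count[10] becomes 1
p_2 = 2: count[2] becomes 1
p_3 = 4: count[4] becomes 1
p_4 = 7: count[7] becomes 1
p_5 = 7: count[7] becomes 2
p_6 = 3: count[3] becomes 1
p_7 = 9: count[9] becomes 1
p_8 = 6: count[6] becomes 1
p_9 = 4: count[4] becomes 2
Degrees (1 + count): deg[1]=1+0=1, deg[2]=1+1=2, deg[3]=1+1=2, deg[4]=1+2=3, deg[5]=1+0=1, deg[6]=1+1=2, deg[7]=1+2=3, deg[8]=1+0=1, deg[9]=1+1=2, deg[10]=1+1=2, deg[11]=1+0=1

Answer: 1 2 2 3 1 2 3 1 2 2 1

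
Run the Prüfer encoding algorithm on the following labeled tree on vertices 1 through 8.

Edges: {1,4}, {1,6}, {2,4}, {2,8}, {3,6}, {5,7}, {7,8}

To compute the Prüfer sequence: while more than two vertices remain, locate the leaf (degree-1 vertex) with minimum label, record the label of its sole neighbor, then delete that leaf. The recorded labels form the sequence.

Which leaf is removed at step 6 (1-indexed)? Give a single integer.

Answer: 2

Derivation:
Step 1: current leaves = {3,5}. Remove leaf 3 (neighbor: 6).
Step 2: current leaves = {5,6}. Remove leaf 5 (neighbor: 7).
Step 3: current leaves = {6,7}. Remove leaf 6 (neighbor: 1).
Step 4: current leaves = {1,7}. Remove leaf 1 (neighbor: 4).
Step 5: current leaves = {4,7}. Remove leaf 4 (neighbor: 2).
Step 6: current leaves = {2,7}. Remove leaf 2 (neighbor: 8).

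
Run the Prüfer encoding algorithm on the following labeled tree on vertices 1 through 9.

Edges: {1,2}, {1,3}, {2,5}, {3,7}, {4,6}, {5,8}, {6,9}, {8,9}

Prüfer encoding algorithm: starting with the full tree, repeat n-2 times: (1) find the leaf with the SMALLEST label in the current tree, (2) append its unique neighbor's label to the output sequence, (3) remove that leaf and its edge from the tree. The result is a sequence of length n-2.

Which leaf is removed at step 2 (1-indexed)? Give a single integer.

Step 1: current leaves = {4,7}. Remove leaf 4 (neighbor: 6).
Step 2: current leaves = {6,7}. Remove leaf 6 (neighbor: 9).

Answer: 6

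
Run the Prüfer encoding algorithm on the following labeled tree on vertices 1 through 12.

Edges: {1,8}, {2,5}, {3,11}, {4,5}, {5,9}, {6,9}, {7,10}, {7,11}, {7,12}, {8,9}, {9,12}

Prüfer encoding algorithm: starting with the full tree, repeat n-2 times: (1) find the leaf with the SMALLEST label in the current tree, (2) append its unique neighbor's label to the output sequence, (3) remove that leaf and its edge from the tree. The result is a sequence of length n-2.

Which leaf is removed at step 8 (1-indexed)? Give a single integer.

Step 1: current leaves = {1,2,3,4,6,10}. Remove leaf 1 (neighbor: 8).
Step 2: current leaves = {2,3,4,6,8,10}. Remove leaf 2 (neighbor: 5).
Step 3: current leaves = {3,4,6,8,10}. Remove leaf 3 (neighbor: 11).
Step 4: current leaves = {4,6,8,10,11}. Remove leaf 4 (neighbor: 5).
Step 5: current leaves = {5,6,8,10,11}. Remove leaf 5 (neighbor: 9).
Step 6: current leaves = {6,8,10,11}. Remove leaf 6 (neighbor: 9).
Step 7: current leaves = {8,10,11}. Remove leaf 8 (neighbor: 9).
Step 8: current leaves = {9,10,11}. Remove leaf 9 (neighbor: 12).

Answer: 9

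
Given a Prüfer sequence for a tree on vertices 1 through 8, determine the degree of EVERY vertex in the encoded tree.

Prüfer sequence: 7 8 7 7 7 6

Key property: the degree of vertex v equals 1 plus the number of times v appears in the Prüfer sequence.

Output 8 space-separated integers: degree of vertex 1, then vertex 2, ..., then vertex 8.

p_1 = 7: count[7] becomes 1
p_2 = 8: count[8] becomes 1
p_3 = 7: count[7] becomes 2
p_4 = 7: count[7] becomes 3
p_5 = 7: count[7] becomes 4
p_6 = 6: count[6] becomes 1
Degrees (1 + count): deg[1]=1+0=1, deg[2]=1+0=1, deg[3]=1+0=1, deg[4]=1+0=1, deg[5]=1+0=1, deg[6]=1+1=2, deg[7]=1+4=5, deg[8]=1+1=2

Answer: 1 1 1 1 1 2 5 2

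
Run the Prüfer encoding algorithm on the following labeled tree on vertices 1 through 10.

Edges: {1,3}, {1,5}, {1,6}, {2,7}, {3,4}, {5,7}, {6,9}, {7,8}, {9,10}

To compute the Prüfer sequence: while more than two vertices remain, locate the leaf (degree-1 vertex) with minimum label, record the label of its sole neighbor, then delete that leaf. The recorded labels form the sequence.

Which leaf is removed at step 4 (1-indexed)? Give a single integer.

Step 1: current leaves = {2,4,8,10}. Remove leaf 2 (neighbor: 7).
Step 2: current leaves = {4,8,10}. Remove leaf 4 (neighbor: 3).
Step 3: current leaves = {3,8,10}. Remove leaf 3 (neighbor: 1).
Step 4: current leaves = {8,10}. Remove leaf 8 (neighbor: 7).

Answer: 8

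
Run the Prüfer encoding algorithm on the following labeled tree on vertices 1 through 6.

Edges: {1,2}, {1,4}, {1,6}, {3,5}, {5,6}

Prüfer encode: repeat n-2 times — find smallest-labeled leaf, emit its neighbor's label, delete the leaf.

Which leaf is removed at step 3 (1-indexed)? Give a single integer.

Step 1: current leaves = {2,3,4}. Remove leaf 2 (neighbor: 1).
Step 2: current leaves = {3,4}. Remove leaf 3 (neighbor: 5).
Step 3: current leaves = {4,5}. Remove leaf 4 (neighbor: 1).

Answer: 4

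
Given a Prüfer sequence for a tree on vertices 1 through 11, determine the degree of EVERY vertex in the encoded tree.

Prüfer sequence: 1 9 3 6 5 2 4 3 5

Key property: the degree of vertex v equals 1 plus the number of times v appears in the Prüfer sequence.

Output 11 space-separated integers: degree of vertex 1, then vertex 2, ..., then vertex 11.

p_1 = 1: count[1] becomes 1
p_2 = 9: count[9] becomes 1
p_3 = 3: count[3] becomes 1
p_4 = 6: count[6] becomes 1
p_5 = 5: count[5] becomes 1
p_6 = 2: count[2] becomes 1
p_7 = 4: count[4] becomes 1
p_8 = 3: count[3] becomes 2
p_9 = 5: count[5] becomes 2
Degrees (1 + count): deg[1]=1+1=2, deg[2]=1+1=2, deg[3]=1+2=3, deg[4]=1+1=2, deg[5]=1+2=3, deg[6]=1+1=2, deg[7]=1+0=1, deg[8]=1+0=1, deg[9]=1+1=2, deg[10]=1+0=1, deg[11]=1+0=1

Answer: 2 2 3 2 3 2 1 1 2 1 1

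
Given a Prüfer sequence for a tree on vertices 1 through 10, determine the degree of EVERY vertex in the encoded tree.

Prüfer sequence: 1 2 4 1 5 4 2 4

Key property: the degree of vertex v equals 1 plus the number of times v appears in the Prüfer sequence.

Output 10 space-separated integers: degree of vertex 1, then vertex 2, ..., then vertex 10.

p_1 = 1: count[1] becomes 1
p_2 = 2: count[2] becomes 1
p_3 = 4: count[4] becomes 1
p_4 = 1: count[1] becomes 2
p_5 = 5: count[5] becomes 1
p_6 = 4: count[4] becomes 2
p_7 = 2: count[2] becomes 2
p_8 = 4: count[4] becomes 3
Degrees (1 + count): deg[1]=1+2=3, deg[2]=1+2=3, deg[3]=1+0=1, deg[4]=1+3=4, deg[5]=1+1=2, deg[6]=1+0=1, deg[7]=1+0=1, deg[8]=1+0=1, deg[9]=1+0=1, deg[10]=1+0=1

Answer: 3 3 1 4 2 1 1 1 1 1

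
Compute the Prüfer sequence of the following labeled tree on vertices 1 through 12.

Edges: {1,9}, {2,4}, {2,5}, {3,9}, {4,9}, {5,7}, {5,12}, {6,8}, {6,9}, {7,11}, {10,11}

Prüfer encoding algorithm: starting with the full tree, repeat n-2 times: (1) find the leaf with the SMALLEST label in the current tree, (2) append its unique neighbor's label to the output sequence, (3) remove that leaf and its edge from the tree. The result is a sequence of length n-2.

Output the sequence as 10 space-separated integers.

Answer: 9 9 6 9 4 2 5 11 7 5

Derivation:
Step 1: leaves = {1,3,8,10,12}. Remove smallest leaf 1, emit neighbor 9.
Step 2: leaves = {3,8,10,12}. Remove smallest leaf 3, emit neighbor 9.
Step 3: leaves = {8,10,12}. Remove smallest leaf 8, emit neighbor 6.
Step 4: leaves = {6,10,12}. Remove smallest leaf 6, emit neighbor 9.
Step 5: leaves = {9,10,12}. Remove smallest leaf 9, emit neighbor 4.
Step 6: leaves = {4,10,12}. Remove smallest leaf 4, emit neighbor 2.
Step 7: leaves = {2,10,12}. Remove smallest leaf 2, emit neighbor 5.
Step 8: leaves = {10,12}. Remove smallest leaf 10, emit neighbor 11.
Step 9: leaves = {11,12}. Remove smallest leaf 11, emit neighbor 7.
Step 10: leaves = {7,12}. Remove smallest leaf 7, emit neighbor 5.
Done: 2 vertices remain (5, 12). Sequence = [9 9 6 9 4 2 5 11 7 5]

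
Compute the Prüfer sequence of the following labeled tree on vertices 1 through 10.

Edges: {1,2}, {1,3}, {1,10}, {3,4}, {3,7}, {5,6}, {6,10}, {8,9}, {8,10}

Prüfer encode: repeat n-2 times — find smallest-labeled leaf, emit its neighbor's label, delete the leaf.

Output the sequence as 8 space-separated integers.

Answer: 1 3 6 10 3 1 10 8

Derivation:
Step 1: leaves = {2,4,5,7,9}. Remove smallest leaf 2, emit neighbor 1.
Step 2: leaves = {4,5,7,9}. Remove smallest leaf 4, emit neighbor 3.
Step 3: leaves = {5,7,9}. Remove smallest leaf 5, emit neighbor 6.
Step 4: leaves = {6,7,9}. Remove smallest leaf 6, emit neighbor 10.
Step 5: leaves = {7,9}. Remove smallest leaf 7, emit neighbor 3.
Step 6: leaves = {3,9}. Remove smallest leaf 3, emit neighbor 1.
Step 7: leaves = {1,9}. Remove smallest leaf 1, emit neighbor 10.
Step 8: leaves = {9,10}. Remove smallest leaf 9, emit neighbor 8.
Done: 2 vertices remain (8, 10). Sequence = [1 3 6 10 3 1 10 8]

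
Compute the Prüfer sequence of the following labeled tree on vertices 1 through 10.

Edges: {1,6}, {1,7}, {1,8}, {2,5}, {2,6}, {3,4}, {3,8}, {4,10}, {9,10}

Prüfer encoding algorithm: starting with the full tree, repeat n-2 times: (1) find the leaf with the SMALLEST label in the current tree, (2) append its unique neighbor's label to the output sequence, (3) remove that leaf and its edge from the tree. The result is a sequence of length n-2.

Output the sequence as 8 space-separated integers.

Step 1: leaves = {5,7,9}. Remove smallest leaf 5, emit neighbor 2.
Step 2: leaves = {2,7,9}. Remove smallest leaf 2, emit neighbor 6.
Step 3: leaves = {6,7,9}. Remove smallest leaf 6, emit neighbor 1.
Step 4: leaves = {7,9}. Remove smallest leaf 7, emit neighbor 1.
Step 5: leaves = {1,9}. Remove smallest leaf 1, emit neighbor 8.
Step 6: leaves = {8,9}. Remove smallest leaf 8, emit neighbor 3.
Step 7: leaves = {3,9}. Remove smallest leaf 3, emit neighbor 4.
Step 8: leaves = {4,9}. Remove smallest leaf 4, emit neighbor 10.
Done: 2 vertices remain (9, 10). Sequence = [2 6 1 1 8 3 4 10]

Answer: 2 6 1 1 8 3 4 10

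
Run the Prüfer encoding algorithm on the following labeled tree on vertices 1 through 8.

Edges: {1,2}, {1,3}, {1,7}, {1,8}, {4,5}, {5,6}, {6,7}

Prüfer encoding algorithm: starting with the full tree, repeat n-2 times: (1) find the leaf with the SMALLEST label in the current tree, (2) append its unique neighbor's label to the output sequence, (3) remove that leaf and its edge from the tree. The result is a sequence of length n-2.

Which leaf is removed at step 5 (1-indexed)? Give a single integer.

Answer: 6

Derivation:
Step 1: current leaves = {2,3,4,8}. Remove leaf 2 (neighbor: 1).
Step 2: current leaves = {3,4,8}. Remove leaf 3 (neighbor: 1).
Step 3: current leaves = {4,8}. Remove leaf 4 (neighbor: 5).
Step 4: current leaves = {5,8}. Remove leaf 5 (neighbor: 6).
Step 5: current leaves = {6,8}. Remove leaf 6 (neighbor: 7).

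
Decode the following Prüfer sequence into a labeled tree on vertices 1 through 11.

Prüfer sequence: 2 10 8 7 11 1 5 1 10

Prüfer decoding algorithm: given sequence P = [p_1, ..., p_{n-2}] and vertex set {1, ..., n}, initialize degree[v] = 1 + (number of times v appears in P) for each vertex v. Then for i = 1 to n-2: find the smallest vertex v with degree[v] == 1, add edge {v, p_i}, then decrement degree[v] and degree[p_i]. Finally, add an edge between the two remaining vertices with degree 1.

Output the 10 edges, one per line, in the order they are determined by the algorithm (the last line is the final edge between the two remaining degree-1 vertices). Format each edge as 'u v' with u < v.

Initial degrees: {1:3, 2:2, 3:1, 4:1, 5:2, 6:1, 7:2, 8:2, 9:1, 10:3, 11:2}
Step 1: smallest deg-1 vertex = 3, p_1 = 2. Add edge {2,3}. Now deg[3]=0, deg[2]=1.
Step 2: smallest deg-1 vertex = 2, p_2 = 10. Add edge {2,10}. Now deg[2]=0, deg[10]=2.
Step 3: smallest deg-1 vertex = 4, p_3 = 8. Add edge {4,8}. Now deg[4]=0, deg[8]=1.
Step 4: smallest deg-1 vertex = 6, p_4 = 7. Add edge {6,7}. Now deg[6]=0, deg[7]=1.
Step 5: smallest deg-1 vertex = 7, p_5 = 11. Add edge {7,11}. Now deg[7]=0, deg[11]=1.
Step 6: smallest deg-1 vertex = 8, p_6 = 1. Add edge {1,8}. Now deg[8]=0, deg[1]=2.
Step 7: smallest deg-1 vertex = 9, p_7 = 5. Add edge {5,9}. Now deg[9]=0, deg[5]=1.
Step 8: smallest deg-1 vertex = 5, p_8 = 1. Add edge {1,5}. Now deg[5]=0, deg[1]=1.
Step 9: smallest deg-1 vertex = 1, p_9 = 10. Add edge {1,10}. Now deg[1]=0, deg[10]=1.
Final: two remaining deg-1 vertices are 10, 11. Add edge {10,11}.

Answer: 2 3
2 10
4 8
6 7
7 11
1 8
5 9
1 5
1 10
10 11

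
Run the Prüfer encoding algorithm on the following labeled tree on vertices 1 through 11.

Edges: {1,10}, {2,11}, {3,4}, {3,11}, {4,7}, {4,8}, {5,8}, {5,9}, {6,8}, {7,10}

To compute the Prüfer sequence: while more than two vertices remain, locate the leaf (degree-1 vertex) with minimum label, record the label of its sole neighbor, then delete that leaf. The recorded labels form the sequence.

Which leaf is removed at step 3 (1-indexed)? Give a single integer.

Step 1: current leaves = {1,2,6,9}. Remove leaf 1 (neighbor: 10).
Step 2: current leaves = {2,6,9,10}. Remove leaf 2 (neighbor: 11).
Step 3: current leaves = {6,9,10,11}. Remove leaf 6 (neighbor: 8).

Answer: 6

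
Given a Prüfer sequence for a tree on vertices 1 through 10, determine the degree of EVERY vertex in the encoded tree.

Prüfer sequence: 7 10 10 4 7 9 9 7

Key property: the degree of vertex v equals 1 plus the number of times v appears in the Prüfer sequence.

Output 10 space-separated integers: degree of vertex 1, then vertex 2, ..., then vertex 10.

p_1 = 7: count[7] becomes 1
p_2 = 10: count[10] becomes 1
p_3 = 10: count[10] becomes 2
p_4 = 4: count[4] becomes 1
p_5 = 7: count[7] becomes 2
p_6 = 9: count[9] becomes 1
p_7 = 9: count[9] becomes 2
p_8 = 7: count[7] becomes 3
Degrees (1 + count): deg[1]=1+0=1, deg[2]=1+0=1, deg[3]=1+0=1, deg[4]=1+1=2, deg[5]=1+0=1, deg[6]=1+0=1, deg[7]=1+3=4, deg[8]=1+0=1, deg[9]=1+2=3, deg[10]=1+2=3

Answer: 1 1 1 2 1 1 4 1 3 3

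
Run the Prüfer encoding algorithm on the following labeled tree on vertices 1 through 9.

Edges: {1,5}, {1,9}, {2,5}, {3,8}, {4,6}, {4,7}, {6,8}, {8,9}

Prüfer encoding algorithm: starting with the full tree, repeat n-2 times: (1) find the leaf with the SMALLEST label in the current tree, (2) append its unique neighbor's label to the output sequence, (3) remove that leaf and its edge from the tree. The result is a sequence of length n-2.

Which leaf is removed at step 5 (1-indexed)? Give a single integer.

Answer: 7

Derivation:
Step 1: current leaves = {2,3,7}. Remove leaf 2 (neighbor: 5).
Step 2: current leaves = {3,5,7}. Remove leaf 3 (neighbor: 8).
Step 3: current leaves = {5,7}. Remove leaf 5 (neighbor: 1).
Step 4: current leaves = {1,7}. Remove leaf 1 (neighbor: 9).
Step 5: current leaves = {7,9}. Remove leaf 7 (neighbor: 4).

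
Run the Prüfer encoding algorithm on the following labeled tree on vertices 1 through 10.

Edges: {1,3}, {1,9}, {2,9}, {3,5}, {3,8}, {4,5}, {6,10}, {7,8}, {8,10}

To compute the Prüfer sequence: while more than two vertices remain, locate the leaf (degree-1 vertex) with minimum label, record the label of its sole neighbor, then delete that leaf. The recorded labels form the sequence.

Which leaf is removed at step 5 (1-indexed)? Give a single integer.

Answer: 7

Derivation:
Step 1: current leaves = {2,4,6,7}. Remove leaf 2 (neighbor: 9).
Step 2: current leaves = {4,6,7,9}. Remove leaf 4 (neighbor: 5).
Step 3: current leaves = {5,6,7,9}. Remove leaf 5 (neighbor: 3).
Step 4: current leaves = {6,7,9}. Remove leaf 6 (neighbor: 10).
Step 5: current leaves = {7,9,10}. Remove leaf 7 (neighbor: 8).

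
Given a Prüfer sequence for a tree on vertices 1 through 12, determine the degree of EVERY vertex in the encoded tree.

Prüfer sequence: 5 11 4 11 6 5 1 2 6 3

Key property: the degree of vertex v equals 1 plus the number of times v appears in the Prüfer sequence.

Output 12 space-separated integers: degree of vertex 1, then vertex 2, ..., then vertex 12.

Answer: 2 2 2 2 3 3 1 1 1 1 3 1

Derivation:
p_1 = 5: count[5] becomes 1
p_2 = 11: count[11] becomes 1
p_3 = 4: count[4] becomes 1
p_4 = 11: count[11] becomes 2
p_5 = 6: count[6] becomes 1
p_6 = 5: count[5] becomes 2
p_7 = 1: count[1] becomes 1
p_8 = 2: count[2] becomes 1
p_9 = 6: count[6] becomes 2
p_10 = 3: count[3] becomes 1
Degrees (1 + count): deg[1]=1+1=2, deg[2]=1+1=2, deg[3]=1+1=2, deg[4]=1+1=2, deg[5]=1+2=3, deg[6]=1+2=3, deg[7]=1+0=1, deg[8]=1+0=1, deg[9]=1+0=1, deg[10]=1+0=1, deg[11]=1+2=3, deg[12]=1+0=1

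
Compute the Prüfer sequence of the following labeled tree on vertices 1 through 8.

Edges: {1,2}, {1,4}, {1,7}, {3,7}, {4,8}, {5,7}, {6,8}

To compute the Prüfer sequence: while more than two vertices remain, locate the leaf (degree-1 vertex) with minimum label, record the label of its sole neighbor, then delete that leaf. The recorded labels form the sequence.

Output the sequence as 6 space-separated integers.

Step 1: leaves = {2,3,5,6}. Remove smallest leaf 2, emit neighbor 1.
Step 2: leaves = {3,5,6}. Remove smallest leaf 3, emit neighbor 7.
Step 3: leaves = {5,6}. Remove smallest leaf 5, emit neighbor 7.
Step 4: leaves = {6,7}. Remove smallest leaf 6, emit neighbor 8.
Step 5: leaves = {7,8}. Remove smallest leaf 7, emit neighbor 1.
Step 6: leaves = {1,8}. Remove smallest leaf 1, emit neighbor 4.
Done: 2 vertices remain (4, 8). Sequence = [1 7 7 8 1 4]

Answer: 1 7 7 8 1 4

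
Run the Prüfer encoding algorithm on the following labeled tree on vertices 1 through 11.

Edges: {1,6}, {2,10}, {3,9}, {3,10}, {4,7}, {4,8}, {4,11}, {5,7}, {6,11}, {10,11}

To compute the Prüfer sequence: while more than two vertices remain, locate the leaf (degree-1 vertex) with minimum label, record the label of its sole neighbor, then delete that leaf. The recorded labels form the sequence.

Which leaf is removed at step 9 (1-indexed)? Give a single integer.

Answer: 3

Derivation:
Step 1: current leaves = {1,2,5,8,9}. Remove leaf 1 (neighbor: 6).
Step 2: current leaves = {2,5,6,8,9}. Remove leaf 2 (neighbor: 10).
Step 3: current leaves = {5,6,8,9}. Remove leaf 5 (neighbor: 7).
Step 4: current leaves = {6,7,8,9}. Remove leaf 6 (neighbor: 11).
Step 5: current leaves = {7,8,9}. Remove leaf 7 (neighbor: 4).
Step 6: current leaves = {8,9}. Remove leaf 8 (neighbor: 4).
Step 7: current leaves = {4,9}. Remove leaf 4 (neighbor: 11).
Step 8: current leaves = {9,11}. Remove leaf 9 (neighbor: 3).
Step 9: current leaves = {3,11}. Remove leaf 3 (neighbor: 10).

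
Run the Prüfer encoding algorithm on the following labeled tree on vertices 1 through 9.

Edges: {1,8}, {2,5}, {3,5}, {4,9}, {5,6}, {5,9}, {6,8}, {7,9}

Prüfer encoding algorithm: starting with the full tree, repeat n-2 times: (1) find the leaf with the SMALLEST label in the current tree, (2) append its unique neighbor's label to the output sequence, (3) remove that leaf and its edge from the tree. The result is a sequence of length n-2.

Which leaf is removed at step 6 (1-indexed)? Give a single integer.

Step 1: current leaves = {1,2,3,4,7}. Remove leaf 1 (neighbor: 8).
Step 2: current leaves = {2,3,4,7,8}. Remove leaf 2 (neighbor: 5).
Step 3: current leaves = {3,4,7,8}. Remove leaf 3 (neighbor: 5).
Step 4: current leaves = {4,7,8}. Remove leaf 4 (neighbor: 9).
Step 5: current leaves = {7,8}. Remove leaf 7 (neighbor: 9).
Step 6: current leaves = {8,9}. Remove leaf 8 (neighbor: 6).

Answer: 8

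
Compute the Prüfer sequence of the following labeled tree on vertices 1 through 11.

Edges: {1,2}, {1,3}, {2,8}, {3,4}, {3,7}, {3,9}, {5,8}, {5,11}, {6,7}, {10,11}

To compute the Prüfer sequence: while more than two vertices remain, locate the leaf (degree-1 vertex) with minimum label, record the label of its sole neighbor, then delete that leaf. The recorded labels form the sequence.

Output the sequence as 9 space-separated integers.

Answer: 3 7 3 3 1 2 8 5 11

Derivation:
Step 1: leaves = {4,6,9,10}. Remove smallest leaf 4, emit neighbor 3.
Step 2: leaves = {6,9,10}. Remove smallest leaf 6, emit neighbor 7.
Step 3: leaves = {7,9,10}. Remove smallest leaf 7, emit neighbor 3.
Step 4: leaves = {9,10}. Remove smallest leaf 9, emit neighbor 3.
Step 5: leaves = {3,10}. Remove smallest leaf 3, emit neighbor 1.
Step 6: leaves = {1,10}. Remove smallest leaf 1, emit neighbor 2.
Step 7: leaves = {2,10}. Remove smallest leaf 2, emit neighbor 8.
Step 8: leaves = {8,10}. Remove smallest leaf 8, emit neighbor 5.
Step 9: leaves = {5,10}. Remove smallest leaf 5, emit neighbor 11.
Done: 2 vertices remain (10, 11). Sequence = [3 7 3 3 1 2 8 5 11]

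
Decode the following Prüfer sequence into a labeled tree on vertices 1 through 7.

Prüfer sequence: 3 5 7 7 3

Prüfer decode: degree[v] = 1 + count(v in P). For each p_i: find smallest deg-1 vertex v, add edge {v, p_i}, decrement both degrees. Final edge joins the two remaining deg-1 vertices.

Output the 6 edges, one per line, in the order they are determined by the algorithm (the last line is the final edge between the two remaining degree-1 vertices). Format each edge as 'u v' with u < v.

Initial degrees: {1:1, 2:1, 3:3, 4:1, 5:2, 6:1, 7:3}
Step 1: smallest deg-1 vertex = 1, p_1 = 3. Add edge {1,3}. Now deg[1]=0, deg[3]=2.
Step 2: smallest deg-1 vertex = 2, p_2 = 5. Add edge {2,5}. Now deg[2]=0, deg[5]=1.
Step 3: smallest deg-1 vertex = 4, p_3 = 7. Add edge {4,7}. Now deg[4]=0, deg[7]=2.
Step 4: smallest deg-1 vertex = 5, p_4 = 7. Add edge {5,7}. Now deg[5]=0, deg[7]=1.
Step 5: smallest deg-1 vertex = 6, p_5 = 3. Add edge {3,6}. Now deg[6]=0, deg[3]=1.
Final: two remaining deg-1 vertices are 3, 7. Add edge {3,7}.

Answer: 1 3
2 5
4 7
5 7
3 6
3 7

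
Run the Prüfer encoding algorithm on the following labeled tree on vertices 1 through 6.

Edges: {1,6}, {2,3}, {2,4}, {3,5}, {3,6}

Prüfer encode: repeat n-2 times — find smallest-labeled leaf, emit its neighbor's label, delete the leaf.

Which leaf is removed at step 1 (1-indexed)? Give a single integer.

Step 1: current leaves = {1,4,5}. Remove leaf 1 (neighbor: 6).

Answer: 1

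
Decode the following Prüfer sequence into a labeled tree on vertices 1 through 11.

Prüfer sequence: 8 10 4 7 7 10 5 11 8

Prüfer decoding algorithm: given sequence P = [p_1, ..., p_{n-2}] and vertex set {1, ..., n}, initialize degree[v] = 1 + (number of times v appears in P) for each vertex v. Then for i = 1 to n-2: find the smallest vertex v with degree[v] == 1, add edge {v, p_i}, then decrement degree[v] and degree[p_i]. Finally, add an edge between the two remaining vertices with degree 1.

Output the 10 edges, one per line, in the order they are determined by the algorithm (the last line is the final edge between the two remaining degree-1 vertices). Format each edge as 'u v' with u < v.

Answer: 1 8
2 10
3 4
4 7
6 7
7 10
5 9
5 11
8 10
8 11

Derivation:
Initial degrees: {1:1, 2:1, 3:1, 4:2, 5:2, 6:1, 7:3, 8:3, 9:1, 10:3, 11:2}
Step 1: smallest deg-1 vertex = 1, p_1 = 8. Add edge {1,8}. Now deg[1]=0, deg[8]=2.
Step 2: smallest deg-1 vertex = 2, p_2 = 10. Add edge {2,10}. Now deg[2]=0, deg[10]=2.
Step 3: smallest deg-1 vertex = 3, p_3 = 4. Add edge {3,4}. Now deg[3]=0, deg[4]=1.
Step 4: smallest deg-1 vertex = 4, p_4 = 7. Add edge {4,7}. Now deg[4]=0, deg[7]=2.
Step 5: smallest deg-1 vertex = 6, p_5 = 7. Add edge {6,7}. Now deg[6]=0, deg[7]=1.
Step 6: smallest deg-1 vertex = 7, p_6 = 10. Add edge {7,10}. Now deg[7]=0, deg[10]=1.
Step 7: smallest deg-1 vertex = 9, p_7 = 5. Add edge {5,9}. Now deg[9]=0, deg[5]=1.
Step 8: smallest deg-1 vertex = 5, p_8 = 11. Add edge {5,11}. Now deg[5]=0, deg[11]=1.
Step 9: smallest deg-1 vertex = 10, p_9 = 8. Add edge {8,10}. Now deg[10]=0, deg[8]=1.
Final: two remaining deg-1 vertices are 8, 11. Add edge {8,11}.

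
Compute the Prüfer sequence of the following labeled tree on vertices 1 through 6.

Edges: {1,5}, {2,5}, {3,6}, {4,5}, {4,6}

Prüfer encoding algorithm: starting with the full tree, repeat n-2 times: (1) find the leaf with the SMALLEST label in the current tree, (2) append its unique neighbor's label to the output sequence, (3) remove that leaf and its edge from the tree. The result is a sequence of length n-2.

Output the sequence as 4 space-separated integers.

Answer: 5 5 6 4

Derivation:
Step 1: leaves = {1,2,3}. Remove smallest leaf 1, emit neighbor 5.
Step 2: leaves = {2,3}. Remove smallest leaf 2, emit neighbor 5.
Step 3: leaves = {3,5}. Remove smallest leaf 3, emit neighbor 6.
Step 4: leaves = {5,6}. Remove smallest leaf 5, emit neighbor 4.
Done: 2 vertices remain (4, 6). Sequence = [5 5 6 4]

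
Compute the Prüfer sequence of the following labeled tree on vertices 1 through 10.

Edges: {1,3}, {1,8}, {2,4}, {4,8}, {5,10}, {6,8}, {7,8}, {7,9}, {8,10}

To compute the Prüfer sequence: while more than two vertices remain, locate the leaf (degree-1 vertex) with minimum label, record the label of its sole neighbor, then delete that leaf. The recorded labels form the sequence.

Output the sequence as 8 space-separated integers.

Step 1: leaves = {2,3,5,6,9}. Remove smallest leaf 2, emit neighbor 4.
Step 2: leaves = {3,4,5,6,9}. Remove smallest leaf 3, emit neighbor 1.
Step 3: leaves = {1,4,5,6,9}. Remove smallest leaf 1, emit neighbor 8.
Step 4: leaves = {4,5,6,9}. Remove smallest leaf 4, emit neighbor 8.
Step 5: leaves = {5,6,9}. Remove smallest leaf 5, emit neighbor 10.
Step 6: leaves = {6,9,10}. Remove smallest leaf 6, emit neighbor 8.
Step 7: leaves = {9,10}. Remove smallest leaf 9, emit neighbor 7.
Step 8: leaves = {7,10}. Remove smallest leaf 7, emit neighbor 8.
Done: 2 vertices remain (8, 10). Sequence = [4 1 8 8 10 8 7 8]

Answer: 4 1 8 8 10 8 7 8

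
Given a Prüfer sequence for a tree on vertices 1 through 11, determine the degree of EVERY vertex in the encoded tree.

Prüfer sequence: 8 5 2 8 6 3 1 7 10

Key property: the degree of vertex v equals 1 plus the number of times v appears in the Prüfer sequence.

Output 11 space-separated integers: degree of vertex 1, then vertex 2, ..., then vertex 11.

Answer: 2 2 2 1 2 2 2 3 1 2 1

Derivation:
p_1 = 8: count[8] becomes 1
p_2 = 5: count[5] becomes 1
p_3 = 2: count[2] becomes 1
p_4 = 8: count[8] becomes 2
p_5 = 6: count[6] becomes 1
p_6 = 3: count[3] becomes 1
p_7 = 1: count[1] becomes 1
p_8 = 7: count[7] becomes 1
p_9 = 10: count[10] becomes 1
Degrees (1 + count): deg[1]=1+1=2, deg[2]=1+1=2, deg[3]=1+1=2, deg[4]=1+0=1, deg[5]=1+1=2, deg[6]=1+1=2, deg[7]=1+1=2, deg[8]=1+2=3, deg[9]=1+0=1, deg[10]=1+1=2, deg[11]=1+0=1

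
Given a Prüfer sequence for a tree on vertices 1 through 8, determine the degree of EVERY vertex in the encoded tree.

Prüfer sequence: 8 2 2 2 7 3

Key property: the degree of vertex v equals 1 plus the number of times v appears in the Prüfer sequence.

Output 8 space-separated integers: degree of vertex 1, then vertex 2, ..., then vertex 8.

p_1 = 8: count[8] becomes 1
p_2 = 2: count[2] becomes 1
p_3 = 2: count[2] becomes 2
p_4 = 2: count[2] becomes 3
p_5 = 7: count[7] becomes 1
p_6 = 3: count[3] becomes 1
Degrees (1 + count): deg[1]=1+0=1, deg[2]=1+3=4, deg[3]=1+1=2, deg[4]=1+0=1, deg[5]=1+0=1, deg[6]=1+0=1, deg[7]=1+1=2, deg[8]=1+1=2

Answer: 1 4 2 1 1 1 2 2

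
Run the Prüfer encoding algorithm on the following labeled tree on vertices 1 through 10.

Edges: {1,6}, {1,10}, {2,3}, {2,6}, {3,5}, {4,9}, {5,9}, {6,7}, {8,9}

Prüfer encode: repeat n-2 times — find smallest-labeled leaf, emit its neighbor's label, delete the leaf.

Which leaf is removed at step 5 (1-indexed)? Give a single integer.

Step 1: current leaves = {4,7,8,10}. Remove leaf 4 (neighbor: 9).
Step 2: current leaves = {7,8,10}. Remove leaf 7 (neighbor: 6).
Step 3: current leaves = {8,10}. Remove leaf 8 (neighbor: 9).
Step 4: current leaves = {9,10}. Remove leaf 9 (neighbor: 5).
Step 5: current leaves = {5,10}. Remove leaf 5 (neighbor: 3).

Answer: 5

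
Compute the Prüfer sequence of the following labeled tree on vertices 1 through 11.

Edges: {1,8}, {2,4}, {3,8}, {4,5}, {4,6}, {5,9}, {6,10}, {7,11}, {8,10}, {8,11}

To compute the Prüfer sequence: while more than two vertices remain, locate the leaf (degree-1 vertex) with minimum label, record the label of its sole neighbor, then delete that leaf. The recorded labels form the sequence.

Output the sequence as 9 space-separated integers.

Step 1: leaves = {1,2,3,7,9}. Remove smallest leaf 1, emit neighbor 8.
Step 2: leaves = {2,3,7,9}. Remove smallest leaf 2, emit neighbor 4.
Step 3: leaves = {3,7,9}. Remove smallest leaf 3, emit neighbor 8.
Step 4: leaves = {7,9}. Remove smallest leaf 7, emit neighbor 11.
Step 5: leaves = {9,11}. Remove smallest leaf 9, emit neighbor 5.
Step 6: leaves = {5,11}. Remove smallest leaf 5, emit neighbor 4.
Step 7: leaves = {4,11}. Remove smallest leaf 4, emit neighbor 6.
Step 8: leaves = {6,11}. Remove smallest leaf 6, emit neighbor 10.
Step 9: leaves = {10,11}. Remove smallest leaf 10, emit neighbor 8.
Done: 2 vertices remain (8, 11). Sequence = [8 4 8 11 5 4 6 10 8]

Answer: 8 4 8 11 5 4 6 10 8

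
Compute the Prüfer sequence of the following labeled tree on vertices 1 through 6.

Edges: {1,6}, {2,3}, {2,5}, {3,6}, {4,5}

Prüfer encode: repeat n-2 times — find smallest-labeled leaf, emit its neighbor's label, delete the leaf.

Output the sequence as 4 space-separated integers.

Answer: 6 5 2 3

Derivation:
Step 1: leaves = {1,4}. Remove smallest leaf 1, emit neighbor 6.
Step 2: leaves = {4,6}. Remove smallest leaf 4, emit neighbor 5.
Step 3: leaves = {5,6}. Remove smallest leaf 5, emit neighbor 2.
Step 4: leaves = {2,6}. Remove smallest leaf 2, emit neighbor 3.
Done: 2 vertices remain (3, 6). Sequence = [6 5 2 3]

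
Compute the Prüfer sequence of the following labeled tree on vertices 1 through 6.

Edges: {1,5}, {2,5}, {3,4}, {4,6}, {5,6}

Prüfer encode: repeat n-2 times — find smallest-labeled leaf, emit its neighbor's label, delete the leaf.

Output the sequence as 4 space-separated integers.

Step 1: leaves = {1,2,3}. Remove smallest leaf 1, emit neighbor 5.
Step 2: leaves = {2,3}. Remove smallest leaf 2, emit neighbor 5.
Step 3: leaves = {3,5}. Remove smallest leaf 3, emit neighbor 4.
Step 4: leaves = {4,5}. Remove smallest leaf 4, emit neighbor 6.
Done: 2 vertices remain (5, 6). Sequence = [5 5 4 6]

Answer: 5 5 4 6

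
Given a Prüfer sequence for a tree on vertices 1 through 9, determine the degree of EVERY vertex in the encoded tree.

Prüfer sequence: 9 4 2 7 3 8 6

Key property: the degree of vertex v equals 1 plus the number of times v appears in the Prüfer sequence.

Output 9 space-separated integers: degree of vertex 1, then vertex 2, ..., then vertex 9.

Answer: 1 2 2 2 1 2 2 2 2

Derivation:
p_1 = 9: count[9] becomes 1
p_2 = 4: count[4] becomes 1
p_3 = 2: count[2] becomes 1
p_4 = 7: count[7] becomes 1
p_5 = 3: count[3] becomes 1
p_6 = 8: count[8] becomes 1
p_7 = 6: count[6] becomes 1
Degrees (1 + count): deg[1]=1+0=1, deg[2]=1+1=2, deg[3]=1+1=2, deg[4]=1+1=2, deg[5]=1+0=1, deg[6]=1+1=2, deg[7]=1+1=2, deg[8]=1+1=2, deg[9]=1+1=2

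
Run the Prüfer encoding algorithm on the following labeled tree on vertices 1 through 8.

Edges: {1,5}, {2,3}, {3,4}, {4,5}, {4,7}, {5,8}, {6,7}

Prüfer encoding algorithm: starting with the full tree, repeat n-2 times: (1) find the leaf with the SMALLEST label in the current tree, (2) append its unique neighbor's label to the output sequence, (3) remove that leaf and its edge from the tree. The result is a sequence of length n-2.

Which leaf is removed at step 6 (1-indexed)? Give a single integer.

Step 1: current leaves = {1,2,6,8}. Remove leaf 1 (neighbor: 5).
Step 2: current leaves = {2,6,8}. Remove leaf 2 (neighbor: 3).
Step 3: current leaves = {3,6,8}. Remove leaf 3 (neighbor: 4).
Step 4: current leaves = {6,8}. Remove leaf 6 (neighbor: 7).
Step 5: current leaves = {7,8}. Remove leaf 7 (neighbor: 4).
Step 6: current leaves = {4,8}. Remove leaf 4 (neighbor: 5).

Answer: 4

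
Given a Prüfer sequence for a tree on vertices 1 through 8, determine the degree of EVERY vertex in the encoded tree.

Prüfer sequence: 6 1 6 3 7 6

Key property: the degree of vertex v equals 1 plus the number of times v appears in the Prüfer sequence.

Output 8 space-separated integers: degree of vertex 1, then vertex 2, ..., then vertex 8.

Answer: 2 1 2 1 1 4 2 1

Derivation:
p_1 = 6: count[6] becomes 1
p_2 = 1: count[1] becomes 1
p_3 = 6: count[6] becomes 2
p_4 = 3: count[3] becomes 1
p_5 = 7: count[7] becomes 1
p_6 = 6: count[6] becomes 3
Degrees (1 + count): deg[1]=1+1=2, deg[2]=1+0=1, deg[3]=1+1=2, deg[4]=1+0=1, deg[5]=1+0=1, deg[6]=1+3=4, deg[7]=1+1=2, deg[8]=1+0=1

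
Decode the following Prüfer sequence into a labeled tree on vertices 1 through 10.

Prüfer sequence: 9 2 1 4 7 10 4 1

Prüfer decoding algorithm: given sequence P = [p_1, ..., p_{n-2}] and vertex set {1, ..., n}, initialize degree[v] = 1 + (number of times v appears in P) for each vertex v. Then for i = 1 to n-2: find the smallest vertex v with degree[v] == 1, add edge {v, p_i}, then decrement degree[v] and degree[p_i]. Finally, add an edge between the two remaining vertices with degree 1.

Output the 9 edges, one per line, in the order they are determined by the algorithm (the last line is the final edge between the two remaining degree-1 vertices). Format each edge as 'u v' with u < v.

Initial degrees: {1:3, 2:2, 3:1, 4:3, 5:1, 6:1, 7:2, 8:1, 9:2, 10:2}
Step 1: smallest deg-1 vertex = 3, p_1 = 9. Add edge {3,9}. Now deg[3]=0, deg[9]=1.
Step 2: smallest deg-1 vertex = 5, p_2 = 2. Add edge {2,5}. Now deg[5]=0, deg[2]=1.
Step 3: smallest deg-1 vertex = 2, p_3 = 1. Add edge {1,2}. Now deg[2]=0, deg[1]=2.
Step 4: smallest deg-1 vertex = 6, p_4 = 4. Add edge {4,6}. Now deg[6]=0, deg[4]=2.
Step 5: smallest deg-1 vertex = 8, p_5 = 7. Add edge {7,8}. Now deg[8]=0, deg[7]=1.
Step 6: smallest deg-1 vertex = 7, p_6 = 10. Add edge {7,10}. Now deg[7]=0, deg[10]=1.
Step 7: smallest deg-1 vertex = 9, p_7 = 4. Add edge {4,9}. Now deg[9]=0, deg[4]=1.
Step 8: smallest deg-1 vertex = 4, p_8 = 1. Add edge {1,4}. Now deg[4]=0, deg[1]=1.
Final: two remaining deg-1 vertices are 1, 10. Add edge {1,10}.

Answer: 3 9
2 5
1 2
4 6
7 8
7 10
4 9
1 4
1 10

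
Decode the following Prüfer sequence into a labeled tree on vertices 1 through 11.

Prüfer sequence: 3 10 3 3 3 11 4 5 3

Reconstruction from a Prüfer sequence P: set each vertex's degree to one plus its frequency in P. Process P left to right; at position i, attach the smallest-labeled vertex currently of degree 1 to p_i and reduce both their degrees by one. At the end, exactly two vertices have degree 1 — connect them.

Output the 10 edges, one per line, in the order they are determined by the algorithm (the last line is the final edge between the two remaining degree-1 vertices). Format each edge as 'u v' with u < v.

Answer: 1 3
2 10
3 6
3 7
3 8
9 11
4 10
4 5
3 5
3 11

Derivation:
Initial degrees: {1:1, 2:1, 3:6, 4:2, 5:2, 6:1, 7:1, 8:1, 9:1, 10:2, 11:2}
Step 1: smallest deg-1 vertex = 1, p_1 = 3. Add edge {1,3}. Now deg[1]=0, deg[3]=5.
Step 2: smallest deg-1 vertex = 2, p_2 = 10. Add edge {2,10}. Now deg[2]=0, deg[10]=1.
Step 3: smallest deg-1 vertex = 6, p_3 = 3. Add edge {3,6}. Now deg[6]=0, deg[3]=4.
Step 4: smallest deg-1 vertex = 7, p_4 = 3. Add edge {3,7}. Now deg[7]=0, deg[3]=3.
Step 5: smallest deg-1 vertex = 8, p_5 = 3. Add edge {3,8}. Now deg[8]=0, deg[3]=2.
Step 6: smallest deg-1 vertex = 9, p_6 = 11. Add edge {9,11}. Now deg[9]=0, deg[11]=1.
Step 7: smallest deg-1 vertex = 10, p_7 = 4. Add edge {4,10}. Now deg[10]=0, deg[4]=1.
Step 8: smallest deg-1 vertex = 4, p_8 = 5. Add edge {4,5}. Now deg[4]=0, deg[5]=1.
Step 9: smallest deg-1 vertex = 5, p_9 = 3. Add edge {3,5}. Now deg[5]=0, deg[3]=1.
Final: two remaining deg-1 vertices are 3, 11. Add edge {3,11}.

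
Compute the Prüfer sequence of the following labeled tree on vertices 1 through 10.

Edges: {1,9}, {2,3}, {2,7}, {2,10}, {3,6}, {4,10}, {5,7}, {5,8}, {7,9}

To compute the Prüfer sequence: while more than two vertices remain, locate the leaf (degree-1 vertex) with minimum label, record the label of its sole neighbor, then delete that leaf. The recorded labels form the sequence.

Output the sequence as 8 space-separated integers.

Answer: 9 10 3 2 5 7 7 2

Derivation:
Step 1: leaves = {1,4,6,8}. Remove smallest leaf 1, emit neighbor 9.
Step 2: leaves = {4,6,8,9}. Remove smallest leaf 4, emit neighbor 10.
Step 3: leaves = {6,8,9,10}. Remove smallest leaf 6, emit neighbor 3.
Step 4: leaves = {3,8,9,10}. Remove smallest leaf 3, emit neighbor 2.
Step 5: leaves = {8,9,10}. Remove smallest leaf 8, emit neighbor 5.
Step 6: leaves = {5,9,10}. Remove smallest leaf 5, emit neighbor 7.
Step 7: leaves = {9,10}. Remove smallest leaf 9, emit neighbor 7.
Step 8: leaves = {7,10}. Remove smallest leaf 7, emit neighbor 2.
Done: 2 vertices remain (2, 10). Sequence = [9 10 3 2 5 7 7 2]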